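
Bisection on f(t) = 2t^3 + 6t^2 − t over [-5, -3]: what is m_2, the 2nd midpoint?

-3.5

f(-4) = -28 < 0, so the root lies in [-4, -3]
f(-3.5) = -8.75 < 0, so the root lies in [-3.5, -3]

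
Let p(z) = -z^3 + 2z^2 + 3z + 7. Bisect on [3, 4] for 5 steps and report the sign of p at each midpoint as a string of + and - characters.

-+++-

z = 3.5 gives p = -0.875, negative; keep [3, 3.5]
z = 3.25 gives p = 3.546875, positive; keep [3.25, 3.5]
z = 3.375 gives p = 1.462891, positive; keep [3.375, 3.5]
z = 3.4375 gives p = 0.3264, positive; keep [3.4375, 3.5]
z = 3.46875 gives p = -0.2661, negative; keep [3.4375, 3.46875]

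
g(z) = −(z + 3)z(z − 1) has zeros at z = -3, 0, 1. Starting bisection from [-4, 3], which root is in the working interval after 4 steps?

-3

m = -0.5, g(m) = -1.875 (−); new bracket [-4, -0.5]
m = -2.25, g(m) = -5.484375 (−); new bracket [-4, -2.25]
m = -3.125, g(m) = 1.611328 (+); new bracket [-3.125, -2.25]
m = -2.6875, g(m) = -3.0969 (−); new bracket [-3.125, -2.6875]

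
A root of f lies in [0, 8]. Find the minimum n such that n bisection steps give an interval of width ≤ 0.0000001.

Width after n steps is 8/2^n. Need 2^n ≥ 8/0.0000001 = 80000000.
2^26 = 67108864 < 80000000 ≤ 2^27 = 134217728, so n = 27.

27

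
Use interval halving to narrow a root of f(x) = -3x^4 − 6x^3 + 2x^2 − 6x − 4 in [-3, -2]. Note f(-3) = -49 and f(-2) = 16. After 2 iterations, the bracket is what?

[-2.75, -2.5]

f(-2.5) = 0.0625 > 0, so the root lies in [-3, -2.5]
f(-2.75) = -19.167969 < 0, so the root lies in [-2.75, -2.5]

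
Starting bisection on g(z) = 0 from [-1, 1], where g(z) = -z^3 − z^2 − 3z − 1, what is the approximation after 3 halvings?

-0.25

m = 0, g(m) = -1 (−); new bracket [-1, 0]
m = -0.5, g(m) = 0.375 (+); new bracket [-0.5, 0]
m = -0.25, g(m) = -0.296875 (−); new bracket [-0.5, -0.25]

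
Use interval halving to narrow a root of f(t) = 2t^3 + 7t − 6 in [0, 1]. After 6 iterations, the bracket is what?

[0.734375, 0.75]

m = 0.5, f(m) = -2.25 (−); new bracket [0.5, 1]
m = 0.75, f(m) = 0.09375 (+); new bracket [0.5, 0.75]
m = 0.625, f(m) = -1.136719 (−); new bracket [0.625, 0.75]
m = 0.6875, f(m) = -0.5376 (−); new bracket [0.6875, 0.75]
m = 0.71875, f(m) = -0.2261 (−); new bracket [0.71875, 0.75]
m = 0.734375, f(m) = -0.0673 (−); new bracket [0.734375, 0.75]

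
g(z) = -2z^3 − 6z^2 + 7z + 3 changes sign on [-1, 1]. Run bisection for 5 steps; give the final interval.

[-0.375, -0.3125]

m = 0, g(m) = 3 (+); new bracket [-1, 0]
m = -0.5, g(m) = -1.75 (−); new bracket [-0.5, 0]
m = -0.25, g(m) = 0.90625 (+); new bracket [-0.5, -0.25]
m = -0.375, g(m) = -0.3633 (−); new bracket [-0.375, -0.25]
m = -0.3125, g(m) = 0.2876 (+); new bracket [-0.375, -0.3125]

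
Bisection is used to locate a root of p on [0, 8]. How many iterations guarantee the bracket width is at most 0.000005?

Width after n steps is 8/2^n. Need 2^n ≥ 8/0.000005 = 1600000.
2^20 = 1048576 < 1600000 ≤ 2^21 = 2097152, so n = 21.

21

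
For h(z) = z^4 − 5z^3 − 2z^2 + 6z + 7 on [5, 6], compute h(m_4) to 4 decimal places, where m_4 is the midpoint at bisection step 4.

-5.7737

z = 5.5 gives h = 62.6875, positive; keep [5, 5.5]
z = 5.25 gives h = 19.550781, positive; keep [5, 5.25]
z = 5.125 gives h = 2.045166, positive; keep [5, 5.125]
z = 5.0625 gives h = -5.7737, negative; keep [5.0625, 5.125]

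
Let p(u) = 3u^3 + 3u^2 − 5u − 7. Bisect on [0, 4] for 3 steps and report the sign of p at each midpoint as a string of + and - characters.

+-+

m = 2, p(m) = 19 (+); new bracket [0, 2]
m = 1, p(m) = -6 (−); new bracket [1, 2]
m = 1.5, p(m) = 2.375 (+); new bracket [1, 1.5]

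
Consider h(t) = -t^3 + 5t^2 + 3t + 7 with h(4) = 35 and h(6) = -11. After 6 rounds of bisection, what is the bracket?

t = 5 gives h = 22, positive; keep [5, 6]
t = 5.5 gives h = 8.375, positive; keep [5.5, 6]
t = 5.75 gives h = -0.546875, negative; keep [5.5, 5.75]
t = 5.625 gives h = 4.0996, positive; keep [5.625, 5.75]
t = 5.6875 gives h = 1.8235, positive; keep [5.6875, 5.75]
t = 5.71875 gives h = 0.6502, positive; keep [5.71875, 5.75]

[5.71875, 5.75]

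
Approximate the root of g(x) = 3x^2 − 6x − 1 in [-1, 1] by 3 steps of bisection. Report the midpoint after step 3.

x = 0 gives g = -1, negative; keep [-1, 0]
x = -0.5 gives g = 2.75, positive; keep [-0.5, 0]
x = -0.25 gives g = 0.6875, positive; keep [-0.25, 0]

-0.25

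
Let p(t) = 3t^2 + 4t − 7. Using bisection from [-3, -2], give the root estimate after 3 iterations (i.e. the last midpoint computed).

-2.375

t = -2.5 gives p = 1.75, positive; keep [-2.5, -2]
t = -2.25 gives p = -0.8125, negative; keep [-2.5, -2.25]
t = -2.375 gives p = 0.421875, positive; keep [-2.375, -2.25]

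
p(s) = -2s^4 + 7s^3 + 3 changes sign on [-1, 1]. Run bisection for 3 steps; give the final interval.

midpoint 0: p = 3 > 0 → [-1, 0]
midpoint -0.5: p = 2 > 0 → [-1, -0.5]
midpoint -0.75: p = -0.585938 < 0 → [-0.75, -0.5]

[-0.75, -0.5]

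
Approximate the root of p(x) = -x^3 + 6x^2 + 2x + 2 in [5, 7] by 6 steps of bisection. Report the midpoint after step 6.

6.34375

midpoint 6: p = 14 > 0 → [6, 7]
midpoint 6.5: p = -6.125 < 0 → [6, 6.5]
midpoint 6.25: p = 4.734375 > 0 → [6.25, 6.5]
midpoint 6.375: p = -0.4902 < 0 → [6.25, 6.375]
midpoint 6.3125: p = 2.1726 > 0 → [6.3125, 6.375]
midpoint 6.34375: p = 0.8539 > 0 → [6.34375, 6.375]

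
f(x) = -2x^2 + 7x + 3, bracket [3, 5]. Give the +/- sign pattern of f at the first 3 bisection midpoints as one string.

-++

midpoint 4: f = -1 < 0 → [3, 4]
midpoint 3.5: f = 3 > 0 → [3.5, 4]
midpoint 3.75: f = 1.125 > 0 → [3.75, 4]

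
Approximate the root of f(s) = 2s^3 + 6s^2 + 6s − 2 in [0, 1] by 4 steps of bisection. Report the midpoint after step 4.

s = 0.5 gives f = 2.75, positive; keep [0, 0.5]
s = 0.25 gives f = -0.09375, negative; keep [0.25, 0.5]
s = 0.375 gives f = 1.199219, positive; keep [0.25, 0.375]
s = 0.3125 gives f = 0.522, positive; keep [0.25, 0.3125]

0.3125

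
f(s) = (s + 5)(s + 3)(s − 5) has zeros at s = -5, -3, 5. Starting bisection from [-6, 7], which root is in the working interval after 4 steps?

5

midpoint 0.5: f = -86.625 < 0 → [0.5, 7]
midpoint 3.75: f = -73.828125 < 0 → [3.75, 7]
midpoint 5.375: f = 32.583984 > 0 → [3.75, 5.375]
midpoint 4.5625: f = -31.6384 < 0 → [4.5625, 5.375]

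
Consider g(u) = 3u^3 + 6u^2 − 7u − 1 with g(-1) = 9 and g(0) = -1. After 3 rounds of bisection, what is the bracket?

[-0.25, -0.125]

midpoint -0.5: g = 3.625 > 0 → [-0.5, 0]
midpoint -0.25: g = 1.078125 > 0 → [-0.25, 0]
midpoint -0.125: g = -0.037109 < 0 → [-0.25, -0.125]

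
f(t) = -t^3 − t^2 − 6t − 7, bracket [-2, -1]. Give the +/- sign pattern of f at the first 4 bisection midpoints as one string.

++-+

m = -1.5, f(m) = 3.125 (+); new bracket [-1.5, -1]
m = -1.25, f(m) = 0.890625 (+); new bracket [-1.25, -1]
m = -1.125, f(m) = -0.091797 (−); new bracket [-1.25, -1.125]
m = -1.1875, f(m) = 0.3894 (+); new bracket [-1.1875, -1.125]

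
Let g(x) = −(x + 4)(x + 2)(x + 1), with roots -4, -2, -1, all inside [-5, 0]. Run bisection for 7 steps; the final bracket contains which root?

midpoint -2.5: g = -1.125 < 0 → [-5, -2.5]
midpoint -3.75: g = -1.203125 < 0 → [-5, -3.75]
midpoint -4.375: g = 3.005859 > 0 → [-4.375, -3.75]
midpoint -4.0625: g = 0.3948 > 0 → [-4.0625, -3.75]
midpoint -3.90625: g = -0.5194 < 0 → [-4.0625, -3.90625]
midpoint -3.984375: g = -0.0925 < 0 → [-4.0625, -3.984375]
midpoint -4.0234375: g = 0.1434 > 0 → [-4.0234375, -3.984375]

-4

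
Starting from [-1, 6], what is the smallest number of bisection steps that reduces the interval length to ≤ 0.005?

Width after n steps is 7/2^n. Need 2^n ≥ 7/0.005 = 1400.
2^10 = 1024 < 1400 ≤ 2^11 = 2048, so n = 11.

11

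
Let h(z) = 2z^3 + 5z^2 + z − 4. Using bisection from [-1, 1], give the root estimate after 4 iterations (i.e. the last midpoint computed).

0.625

midpoint 0: h = -4 < 0 → [0, 1]
midpoint 0.5: h = -2 < 0 → [0.5, 1]
midpoint 0.75: h = 0.40625 > 0 → [0.5, 0.75]
midpoint 0.625: h = -0.9336 < 0 → [0.625, 0.75]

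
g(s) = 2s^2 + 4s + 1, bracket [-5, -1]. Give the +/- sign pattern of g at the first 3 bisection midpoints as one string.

midpoint -3: g = 7 > 0 → [-3, -1]
midpoint -2: g = 1 > 0 → [-2, -1]
midpoint -1.5: g = -0.5 < 0 → [-2, -1.5]

++-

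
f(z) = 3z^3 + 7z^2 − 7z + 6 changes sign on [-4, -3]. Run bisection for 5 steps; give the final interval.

[-3.25, -3.21875]

midpoint -3.5: f = -12.375 < 0 → [-3.5, -3]
midpoint -3.25: f = -0.296875 < 0 → [-3.25, -3]
midpoint -3.125: f = 4.681641 > 0 → [-3.25, -3.125]
midpoint -3.1875: f = 2.2771 > 0 → [-3.25, -3.1875]
midpoint -3.21875: f = 1.0116 > 0 → [-3.25, -3.21875]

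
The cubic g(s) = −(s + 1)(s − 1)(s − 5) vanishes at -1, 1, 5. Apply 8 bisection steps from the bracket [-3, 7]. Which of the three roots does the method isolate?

g(2) = 9 > 0, so the root lies in [2, 7]
g(4.5) = 9.625 > 0, so the root lies in [4.5, 7]
g(5.75) = -24.046875 < 0, so the root lies in [4.5, 5.75]
g(5.125) = -3.1582 < 0, so the root lies in [4.5, 5.125]
g(4.8125) = 4.155 > 0, so the root lies in [4.8125, 5.125]
g(4.96875) = 0.7403 > 0, so the root lies in [4.96875, 5.125]
g(5.046875) = -1.1471 < 0, so the root lies in [4.96875, 5.046875]
g(5.0078125) = -0.1881 < 0, so the root lies in [4.96875, 5.0078125]

5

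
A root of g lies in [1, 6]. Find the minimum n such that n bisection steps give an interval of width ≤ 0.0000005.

24

Width after n steps is 5/2^n. Need 2^n ≥ 5/0.0000005 = 10000000.
2^23 = 8388608 < 10000000 ≤ 2^24 = 16777216, so n = 24.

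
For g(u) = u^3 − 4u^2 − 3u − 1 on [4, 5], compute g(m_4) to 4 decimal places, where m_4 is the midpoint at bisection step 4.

0.0437

g(4.5) = -4.375 < 0, so the root lies in [4.5, 5]
g(4.75) = 1.671875 > 0, so the root lies in [4.5, 4.75]
g(4.625) = -1.505859 < 0, so the root lies in [4.625, 4.75]
g(4.6875) = 0.0437 > 0, so the root lies in [4.625, 4.6875]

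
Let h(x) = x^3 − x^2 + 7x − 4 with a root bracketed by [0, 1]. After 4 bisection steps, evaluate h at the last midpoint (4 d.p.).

-0.2009

x = 0.5 gives h = -0.625, negative; keep [0.5, 1]
x = 0.75 gives h = 1.109375, positive; keep [0.5, 0.75]
x = 0.625 gives h = 0.228516, positive; keep [0.5, 0.625]
x = 0.5625 gives h = -0.2009, negative; keep [0.5625, 0.625]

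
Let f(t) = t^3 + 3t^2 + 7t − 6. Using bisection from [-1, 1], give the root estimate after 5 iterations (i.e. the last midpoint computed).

0.6875

m = 0, f(m) = -6 (−); new bracket [0, 1]
m = 0.5, f(m) = -1.625 (−); new bracket [0.5, 1]
m = 0.75, f(m) = 1.359375 (+); new bracket [0.5, 0.75]
m = 0.625, f(m) = -0.209 (−); new bracket [0.625, 0.75]
m = 0.6875, f(m) = 0.5554 (+); new bracket [0.625, 0.6875]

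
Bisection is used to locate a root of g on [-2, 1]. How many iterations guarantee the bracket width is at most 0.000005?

Width after n steps is 3/2^n. Need 2^n ≥ 3/0.000005 = 600000.
2^19 = 524288 < 600000 ≤ 2^20 = 1048576, so n = 20.

20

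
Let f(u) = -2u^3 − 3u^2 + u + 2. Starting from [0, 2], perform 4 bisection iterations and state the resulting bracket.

f(1) = -2 < 0, so the root lies in [0, 1]
f(0.5) = 1.5 > 0, so the root lies in [0.5, 1]
f(0.75) = 0.21875 > 0, so the root lies in [0.75, 1]
f(0.875) = -0.7617 < 0, so the root lies in [0.75, 0.875]

[0.75, 0.875]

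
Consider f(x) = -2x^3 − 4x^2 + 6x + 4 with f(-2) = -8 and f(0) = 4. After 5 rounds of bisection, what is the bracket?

midpoint -1: f = -4 < 0 → [-1, 0]
midpoint -0.5: f = 0.25 > 0 → [-1, -0.5]
midpoint -0.75: f = -1.90625 < 0 → [-0.75, -0.5]
midpoint -0.625: f = -0.8242 < 0 → [-0.625, -0.5]
midpoint -0.5625: f = -0.2847 < 0 → [-0.5625, -0.5]

[-0.5625, -0.5]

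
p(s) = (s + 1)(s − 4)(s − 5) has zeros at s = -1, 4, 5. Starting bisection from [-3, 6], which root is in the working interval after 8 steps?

-1

midpoint 1.5: p = 21.875 > 0 → [-3, 1.5]
midpoint -0.75: p = 6.828125 > 0 → [-3, -0.75]
midpoint -1.875: p = -35.341797 < 0 → [-1.875, -0.75]
midpoint -1.3125: p = -10.4797 < 0 → [-1.3125, -0.75]
midpoint -1.03125: p = -0.9483 < 0 → [-1.03125, -0.75]
midpoint -0.890625: p = 3.151 > 0 → [-1.03125, -0.890625]
midpoint -0.9609375: p = 1.1551 > 0 → [-1.03125, -0.9609375]
midpoint -0.99609375: p = 0.117 > 0 → [-1.03125, -0.99609375]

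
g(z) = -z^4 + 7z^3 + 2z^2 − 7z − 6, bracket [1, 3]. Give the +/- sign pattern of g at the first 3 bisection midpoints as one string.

midpoint 2: g = 28 > 0 → [1, 2]
midpoint 1.5: g = 6.5625 > 0 → [1, 1.5]
midpoint 1.25: g = -0.394531 < 0 → [1.25, 1.5]

++-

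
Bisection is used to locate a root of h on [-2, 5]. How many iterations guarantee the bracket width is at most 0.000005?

21

Width after n steps is 7/2^n. Need 2^n ≥ 7/0.000005 = 1400000.
2^20 = 1048576 < 1400000 ≤ 2^21 = 2097152, so n = 21.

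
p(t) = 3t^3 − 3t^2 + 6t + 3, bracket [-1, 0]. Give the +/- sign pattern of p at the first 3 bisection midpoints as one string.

midpoint -0.5: p = -1.125 < 0 → [-0.5, 0]
midpoint -0.25: p = 1.265625 > 0 → [-0.5, -0.25]
midpoint -0.375: p = 0.169922 > 0 → [-0.5, -0.375]

-++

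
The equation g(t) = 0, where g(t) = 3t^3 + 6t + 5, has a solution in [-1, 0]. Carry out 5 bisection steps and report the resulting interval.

t = -0.5 gives g = 1.625, positive; keep [-1, -0.5]
t = -0.75 gives g = -0.765625, negative; keep [-0.75, -0.5]
t = -0.625 gives g = 0.517578, positive; keep [-0.75, -0.625]
t = -0.6875 gives g = -0.0999, negative; keep [-0.6875, -0.625]
t = -0.65625 gives g = 0.2146, positive; keep [-0.6875, -0.65625]

[-0.6875, -0.65625]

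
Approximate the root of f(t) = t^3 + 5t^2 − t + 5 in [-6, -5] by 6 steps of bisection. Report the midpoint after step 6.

f(-5.5) = -4.625 < 0, so the root lies in [-5.5, -5]
f(-5.25) = 3.359375 > 0, so the root lies in [-5.5, -5.25]
f(-5.375) = -0.458984 < 0, so the root lies in [-5.375, -5.25]
f(-5.3125) = 1.4929 > 0, so the root lies in [-5.375, -5.3125]
f(-5.34375) = 0.5277 > 0, so the root lies in [-5.375, -5.34375]
f(-5.359375) = 0.0371 > 0, so the root lies in [-5.375, -5.359375]

-5.359375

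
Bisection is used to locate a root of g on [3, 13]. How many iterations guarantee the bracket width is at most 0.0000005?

25

Width after n steps is 10/2^n. Need 2^n ≥ 10/0.0000005 = 20000000.
2^24 = 16777216 < 20000000 ≤ 2^25 = 33554432, so n = 25.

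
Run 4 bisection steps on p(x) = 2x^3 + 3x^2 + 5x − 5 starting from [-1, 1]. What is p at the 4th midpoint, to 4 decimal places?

m = 0, p(m) = -5 (−); new bracket [0, 1]
m = 0.5, p(m) = -1.5 (−); new bracket [0.5, 1]
m = 0.75, p(m) = 1.28125 (+); new bracket [0.5, 0.75]
m = 0.625, p(m) = -0.2148 (−); new bracket [0.625, 0.75]

-0.2148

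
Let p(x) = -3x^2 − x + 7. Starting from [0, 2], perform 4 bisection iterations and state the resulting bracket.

[1.25, 1.375]

m = 1, p(m) = 3 (+); new bracket [1, 2]
m = 1.5, p(m) = -1.25 (−); new bracket [1, 1.5]
m = 1.25, p(m) = 1.0625 (+); new bracket [1.25, 1.5]
m = 1.375, p(m) = -0.0469 (−); new bracket [1.25, 1.375]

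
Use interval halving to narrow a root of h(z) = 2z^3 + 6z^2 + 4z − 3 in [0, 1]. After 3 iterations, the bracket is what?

[0.375, 0.5]

midpoint 0.5: h = 0.75 > 0 → [0, 0.5]
midpoint 0.25: h = -1.59375 < 0 → [0.25, 0.5]
midpoint 0.375: h = -0.550781 < 0 → [0.375, 0.5]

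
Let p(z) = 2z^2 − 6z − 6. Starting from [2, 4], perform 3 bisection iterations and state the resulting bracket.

[3.75, 4]

p(3) = -6 < 0, so the root lies in [3, 4]
p(3.5) = -2.5 < 0, so the root lies in [3.5, 4]
p(3.75) = -0.375 < 0, so the root lies in [3.75, 4]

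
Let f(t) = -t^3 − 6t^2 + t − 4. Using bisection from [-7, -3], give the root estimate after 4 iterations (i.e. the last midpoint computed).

midpoint -5: f = -34 < 0 → [-7, -5]
midpoint -6: f = -10 < 0 → [-7, -6]
midpoint -6.5: f = 10.625 > 0 → [-6.5, -6]
midpoint -6.25: f = -0.4844 < 0 → [-6.5, -6.25]

-6.25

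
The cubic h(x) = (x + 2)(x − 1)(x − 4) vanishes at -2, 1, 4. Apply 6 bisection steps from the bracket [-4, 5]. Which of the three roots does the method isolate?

x = 0.5 gives h = 4.375, positive; keep [-4, 0.5]
x = -1.75 gives h = 3.953125, positive; keep [-4, -1.75]
x = -2.875 gives h = -23.310547, negative; keep [-2.875, -1.75]
x = -2.3125 gives h = -6.5344, negative; keep [-2.3125, -1.75]
x = -2.03125 gives h = -0.5713, negative; keep [-2.03125, -1.75]
x = -1.890625 gives h = 1.8624, positive; keep [-2.03125, -1.890625]

-2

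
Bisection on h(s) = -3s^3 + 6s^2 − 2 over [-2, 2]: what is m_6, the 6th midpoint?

s = 0 gives h = -2, negative; keep [-2, 0]
s = -1 gives h = 7, positive; keep [-1, 0]
s = -0.5 gives h = -0.125, negative; keep [-1, -0.5]
s = -0.75 gives h = 2.6406, positive; keep [-0.75, -0.5]
s = -0.625 gives h = 1.0762, positive; keep [-0.625, -0.5]
s = -0.5625 gives h = 0.4324, positive; keep [-0.5625, -0.5]

-0.5625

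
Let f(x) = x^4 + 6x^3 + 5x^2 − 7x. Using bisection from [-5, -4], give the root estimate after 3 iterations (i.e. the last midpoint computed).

-4.625

x = -4.5 gives f = -3.9375, negative; keep [-5, -4.5]
x = -4.75 gives f = 12.097656, positive; keep [-4.75, -4.5]
x = -4.625 gives f = 3.297119, positive; keep [-4.625, -4.5]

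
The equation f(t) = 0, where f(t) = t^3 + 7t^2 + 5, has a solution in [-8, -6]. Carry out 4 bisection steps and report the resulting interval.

t = -7 gives f = 5, positive; keep [-8, -7]
t = -7.5 gives f = -23.125, negative; keep [-7.5, -7]
t = -7.25 gives f = -8.140625, negative; keep [-7.25, -7]
t = -7.125 gives f = -1.3457, negative; keep [-7.125, -7]

[-7.125, -7]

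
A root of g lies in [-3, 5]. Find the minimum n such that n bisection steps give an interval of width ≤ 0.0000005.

24

Width after n steps is 8/2^n. Need 2^n ≥ 8/0.0000005 = 16000000.
2^23 = 8388608 < 16000000 ≤ 2^24 = 16777216, so n = 24.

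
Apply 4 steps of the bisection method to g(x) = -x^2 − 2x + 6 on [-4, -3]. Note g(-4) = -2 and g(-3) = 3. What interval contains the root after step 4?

x = -3.5 gives g = 0.75, positive; keep [-4, -3.5]
x = -3.75 gives g = -0.5625, negative; keep [-3.75, -3.5]
x = -3.625 gives g = 0.109375, positive; keep [-3.75, -3.625]
x = -3.6875 gives g = -0.2227, negative; keep [-3.6875, -3.625]

[-3.6875, -3.625]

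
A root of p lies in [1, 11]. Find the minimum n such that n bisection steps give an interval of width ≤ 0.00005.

18

Width after n steps is 10/2^n. Need 2^n ≥ 10/0.00005 = 200000.
2^17 = 131072 < 200000 ≤ 2^18 = 262144, so n = 18.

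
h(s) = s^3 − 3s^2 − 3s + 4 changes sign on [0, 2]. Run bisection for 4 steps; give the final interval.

[0.75, 0.875]

midpoint 1: h = -1 < 0 → [0, 1]
midpoint 0.5: h = 1.875 > 0 → [0.5, 1]
midpoint 0.75: h = 0.484375 > 0 → [0.75, 1]
midpoint 0.875: h = -0.252 < 0 → [0.75, 0.875]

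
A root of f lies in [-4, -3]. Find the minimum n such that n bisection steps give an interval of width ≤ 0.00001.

17

Width after n steps is 1/2^n. Need 2^n ≥ 1/0.00001 = 100000.
2^16 = 65536 < 100000 ≤ 2^17 = 131072, so n = 17.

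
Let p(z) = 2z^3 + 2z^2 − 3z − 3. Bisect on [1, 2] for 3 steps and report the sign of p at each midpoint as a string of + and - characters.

++-

z = 1.5 gives p = 3.75, positive; keep [1, 1.5]
z = 1.25 gives p = 0.28125, positive; keep [1, 1.25]
z = 1.125 gives p = -0.996094, negative; keep [1.125, 1.25]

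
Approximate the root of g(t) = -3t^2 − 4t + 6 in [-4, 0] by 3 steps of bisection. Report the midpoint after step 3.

-2.5

midpoint -2: g = 2 > 0 → [-4, -2]
midpoint -3: g = -9 < 0 → [-3, -2]
midpoint -2.5: g = -2.75 < 0 → [-2.5, -2]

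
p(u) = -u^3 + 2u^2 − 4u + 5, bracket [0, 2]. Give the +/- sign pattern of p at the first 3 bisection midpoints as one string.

u = 1 gives p = 2, positive; keep [1, 2]
u = 1.5 gives p = 0.125, positive; keep [1.5, 2]
u = 1.75 gives p = -1.234375, negative; keep [1.5, 1.75]

++-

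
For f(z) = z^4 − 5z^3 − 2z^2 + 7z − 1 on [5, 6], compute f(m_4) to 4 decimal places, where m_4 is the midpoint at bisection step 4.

m = 5.5, f(m) = 60.1875 (+); new bracket [5, 5.5]
m = 5.25, f(m) = 16.800781 (+); new bracket [5, 5.25]
m = 5.125, f(m) = -0.829834 (−); new bracket [5.125, 5.25]
m = 5.1875, f(m) = 7.6665 (+); new bracket [5.125, 5.1875]

7.6665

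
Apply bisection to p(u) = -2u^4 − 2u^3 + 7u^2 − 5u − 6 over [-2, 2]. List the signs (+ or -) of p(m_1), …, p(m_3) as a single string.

u = 0 gives p = -6, negative; keep [-2, 0]
u = -1 gives p = 6, positive; keep [-1, 0]
u = -0.5 gives p = -1.625, negative; keep [-1, -0.5]

-+-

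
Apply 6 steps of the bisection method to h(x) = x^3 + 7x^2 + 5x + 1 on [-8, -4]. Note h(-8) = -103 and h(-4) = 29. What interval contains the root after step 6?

x = -6 gives h = 7, positive; keep [-8, -6]
x = -7 gives h = -34, negative; keep [-7, -6]
x = -6.5 gives h = -10.375, negative; keep [-6.5, -6]
x = -6.25 gives h = -0.9531, negative; keep [-6.25, -6]
x = -6.125 gives h = 3.2012, positive; keep [-6.25, -6.125]
x = -6.1875 gives h = 1.1692, positive; keep [-6.25, -6.1875]

[-6.25, -6.1875]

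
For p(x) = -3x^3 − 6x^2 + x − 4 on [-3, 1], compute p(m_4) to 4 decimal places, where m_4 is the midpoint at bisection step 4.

-2.4531

m = -1, p(m) = -8 (−); new bracket [-3, -1]
m = -2, p(m) = -6 (−); new bracket [-3, -2]
m = -2.5, p(m) = 2.875 (+); new bracket [-2.5, -2]
m = -2.25, p(m) = -2.4531 (−); new bracket [-2.5, -2.25]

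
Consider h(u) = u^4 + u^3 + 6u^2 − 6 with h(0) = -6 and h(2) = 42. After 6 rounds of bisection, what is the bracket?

[0.875, 0.90625]

h(1) = 2 > 0, so the root lies in [0, 1]
h(0.5) = -4.3125 < 0, so the root lies in [0.5, 1]
h(0.75) = -1.886719 < 0, so the root lies in [0.75, 1]
h(0.875) = -0.1501 < 0, so the root lies in [0.875, 1]
h(0.9375) = 0.8699 > 0, so the root lies in [0.875, 0.9375]
h(0.90625) = 0.3465 > 0, so the root lies in [0.875, 0.90625]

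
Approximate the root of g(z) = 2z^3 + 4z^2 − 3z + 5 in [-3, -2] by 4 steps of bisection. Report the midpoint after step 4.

-2.8125

g(-2.5) = 6.25 > 0, so the root lies in [-3, -2.5]
g(-2.75) = 1.90625 > 0, so the root lies in [-3, -2.75]
g(-2.875) = -0.839844 < 0, so the root lies in [-2.875, -2.75]
g(-2.8125) = 0.5835 > 0, so the root lies in [-2.875, -2.8125]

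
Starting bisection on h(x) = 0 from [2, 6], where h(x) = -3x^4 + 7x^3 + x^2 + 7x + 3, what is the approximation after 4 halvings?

h(4) = -273 < 0, so the root lies in [2, 4]
h(3) = -21 < 0, so the root lies in [2, 3]
h(2.5) = 18.9375 > 0, so the root lies in [2.5, 3]
h(2.75) = 3.8164 > 0, so the root lies in [2.75, 3]

2.75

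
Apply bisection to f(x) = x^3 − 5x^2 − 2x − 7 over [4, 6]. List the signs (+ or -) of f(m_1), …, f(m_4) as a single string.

m = 5, f(m) = -17 (−); new bracket [5, 6]
m = 5.5, f(m) = -2.875 (−); new bracket [5.5, 6]
m = 5.75, f(m) = 6.296875 (+); new bracket [5.5, 5.75]
m = 5.625, f(m) = 1.5254 (+); new bracket [5.5, 5.625]

--++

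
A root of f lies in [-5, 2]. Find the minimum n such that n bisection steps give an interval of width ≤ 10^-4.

Width after n steps is 7/2^n. Need 2^n ≥ 7/10^-4 = 70000.
2^16 = 65536 < 70000 ≤ 2^17 = 131072, so n = 17.

17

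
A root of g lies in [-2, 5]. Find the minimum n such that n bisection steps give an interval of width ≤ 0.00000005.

28

Width after n steps is 7/2^n. Need 2^n ≥ 7/0.00000005 = 140000000.
2^27 = 134217728 < 140000000 ≤ 2^28 = 268435456, so n = 28.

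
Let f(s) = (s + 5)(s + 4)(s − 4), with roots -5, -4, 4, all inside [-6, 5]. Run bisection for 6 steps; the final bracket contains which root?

4

m = -0.5, f(m) = -70.875 (−); new bracket [-0.5, 5]
m = 2.25, f(m) = -79.296875 (−); new bracket [2.25, 5]
m = 3.625, f(m) = -24.662109 (−); new bracket [3.625, 5]
m = 4.3125, f(m) = 24.1907 (+); new bracket [3.625, 4.3125]
m = 3.96875, f(m) = -2.2334 (−); new bracket [3.96875, 4.3125]
m = 4.140625, f(m) = 10.464 (+); new bracket [3.96875, 4.140625]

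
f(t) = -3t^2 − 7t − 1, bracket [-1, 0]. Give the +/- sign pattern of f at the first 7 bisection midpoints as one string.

++-++--

m = -0.5, f(m) = 1.75 (+); new bracket [-0.5, 0]
m = -0.25, f(m) = 0.5625 (+); new bracket [-0.25, 0]
m = -0.125, f(m) = -0.171875 (−); new bracket [-0.25, -0.125]
m = -0.1875, f(m) = 0.207 (+); new bracket [-0.1875, -0.125]
m = -0.15625, f(m) = 0.0205 (+); new bracket [-0.15625, -0.125]
m = -0.140625, f(m) = -0.075 (−); new bracket [-0.15625, -0.140625]
m = -0.1484375, f(m) = -0.027 (−); new bracket [-0.15625, -0.1484375]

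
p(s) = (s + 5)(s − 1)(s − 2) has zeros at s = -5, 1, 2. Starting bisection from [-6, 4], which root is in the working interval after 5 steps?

midpoint -1: p = 24 > 0 → [-6, -1]
midpoint -3.5: p = 37.125 > 0 → [-6, -3.5]
midpoint -4.75: p = 9.703125 > 0 → [-6, -4.75]
midpoint -5.375: p = -17.6309 < 0 → [-5.375, -4.75]
midpoint -5.0625: p = -2.676 < 0 → [-5.0625, -4.75]

-5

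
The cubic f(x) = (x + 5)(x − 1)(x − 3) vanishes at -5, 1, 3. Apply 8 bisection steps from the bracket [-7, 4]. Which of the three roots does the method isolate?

-5

midpoint -1.5: f = 39.375 > 0 → [-7, -1.5]
midpoint -4.25: f = 28.546875 > 0 → [-7, -4.25]
midpoint -5.625: f = -35.712891 < 0 → [-5.625, -4.25]
midpoint -4.9375: f = 2.9456 > 0 → [-5.625, -4.9375]
midpoint -5.28125: f = -14.6297 < 0 → [-5.28125, -4.9375]
midpoint -5.109375: f = -5.4188 < 0 → [-5.109375, -4.9375]
midpoint -5.0234375: f = -1.1327 < 0 → [-5.0234375, -4.9375]
midpoint -4.98046875: f = 0.9322 > 0 → [-5.0234375, -4.98046875]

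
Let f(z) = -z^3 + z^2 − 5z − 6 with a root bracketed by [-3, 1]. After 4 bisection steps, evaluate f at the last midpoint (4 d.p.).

m = -1, f(m) = 1 (+); new bracket [-1, 1]
m = 0, f(m) = -6 (−); new bracket [-1, 0]
m = -0.5, f(m) = -3.125 (−); new bracket [-1, -0.5]
m = -0.75, f(m) = -1.2656 (−); new bracket [-1, -0.75]

-1.2656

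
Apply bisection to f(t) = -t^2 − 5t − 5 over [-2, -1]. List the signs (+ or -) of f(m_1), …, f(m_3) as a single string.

+--

m = -1.5, f(m) = 0.25 (+); new bracket [-1.5, -1]
m = -1.25, f(m) = -0.3125 (−); new bracket [-1.5, -1.25]
m = -1.375, f(m) = -0.015625 (−); new bracket [-1.5, -1.375]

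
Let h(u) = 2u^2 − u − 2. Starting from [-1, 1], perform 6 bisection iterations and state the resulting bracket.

midpoint 0: h = -2 < 0 → [-1, 0]
midpoint -0.5: h = -1 < 0 → [-1, -0.5]
midpoint -0.75: h = -0.125 < 0 → [-1, -0.75]
midpoint -0.875: h = 0.4062 > 0 → [-0.875, -0.75]
midpoint -0.8125: h = 0.1328 > 0 → [-0.8125, -0.75]
midpoint -0.78125: h = 0.002 > 0 → [-0.78125, -0.75]

[-0.78125, -0.75]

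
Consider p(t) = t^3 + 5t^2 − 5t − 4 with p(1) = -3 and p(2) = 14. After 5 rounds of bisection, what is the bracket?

[1.28125, 1.3125]

t = 1.5 gives p = 3.125, positive; keep [1, 1.5]
t = 1.25 gives p = -0.484375, negative; keep [1.25, 1.5]
t = 1.375 gives p = 1.177734, positive; keep [1.25, 1.375]
t = 1.3125 gives p = 0.3118, positive; keep [1.25, 1.3125]
t = 1.28125 gives p = -0.0949, negative; keep [1.28125, 1.3125]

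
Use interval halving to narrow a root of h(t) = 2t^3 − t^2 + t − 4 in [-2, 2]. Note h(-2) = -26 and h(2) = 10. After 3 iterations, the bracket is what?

m = 0, h(m) = -4 (−); new bracket [0, 2]
m = 1, h(m) = -2 (−); new bracket [1, 2]
m = 1.5, h(m) = 2 (+); new bracket [1, 1.5]

[1, 1.5]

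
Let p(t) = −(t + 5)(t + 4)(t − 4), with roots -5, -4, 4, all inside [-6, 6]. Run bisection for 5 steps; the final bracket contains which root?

p(0) = 80 > 0, so the root lies in [0, 6]
p(3) = 56 > 0, so the root lies in [3, 6]
p(4.5) = -40.375 < 0, so the root lies in [3, 4.5]
p(3.75) = 16.9531 > 0, so the root lies in [3.75, 4.5]
p(4.125) = -9.2676 < 0, so the root lies in [3.75, 4.125]

4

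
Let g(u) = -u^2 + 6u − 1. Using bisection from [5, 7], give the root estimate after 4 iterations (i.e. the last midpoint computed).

g(6) = -1 < 0, so the root lies in [5, 6]
g(5.5) = 1.75 > 0, so the root lies in [5.5, 6]
g(5.75) = 0.4375 > 0, so the root lies in [5.75, 6]
g(5.875) = -0.2656 < 0, so the root lies in [5.75, 5.875]

5.875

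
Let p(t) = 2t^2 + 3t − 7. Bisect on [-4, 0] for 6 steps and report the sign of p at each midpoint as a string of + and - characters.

t = -2 gives p = -5, negative; keep [-4, -2]
t = -3 gives p = 2, positive; keep [-3, -2]
t = -2.5 gives p = -2, negative; keep [-3, -2.5]
t = -2.75 gives p = -0.125, negative; keep [-3, -2.75]
t = -2.875 gives p = 0.9062, positive; keep [-2.875, -2.75]
t = -2.8125 gives p = 0.3828, positive; keep [-2.8125, -2.75]

-+--++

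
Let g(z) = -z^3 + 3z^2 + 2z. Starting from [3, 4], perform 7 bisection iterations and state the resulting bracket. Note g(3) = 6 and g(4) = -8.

[3.5546875, 3.5625]

midpoint 3.5: g = 0.875 > 0 → [3.5, 4]
midpoint 3.75: g = -3.046875 < 0 → [3.5, 3.75]
midpoint 3.625: g = -0.962891 < 0 → [3.5, 3.625]
midpoint 3.5625: g = -0.0139 < 0 → [3.5, 3.5625]
midpoint 3.53125: g = 0.438 > 0 → [3.53125, 3.5625]
midpoint 3.546875: g = 0.2139 > 0 → [3.546875, 3.5625]
midpoint 3.5546875: g = 0.1005 > 0 → [3.5546875, 3.5625]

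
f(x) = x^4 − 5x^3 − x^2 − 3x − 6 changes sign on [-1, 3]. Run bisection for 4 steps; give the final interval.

midpoint 1: f = -14 < 0 → [-1, 1]
midpoint 0: f = -6 < 0 → [-1, 0]
midpoint -0.5: f = -4.0625 < 0 → [-1, -0.5]
midpoint -0.75: f = -1.8867 < 0 → [-1, -0.75]

[-1, -0.75]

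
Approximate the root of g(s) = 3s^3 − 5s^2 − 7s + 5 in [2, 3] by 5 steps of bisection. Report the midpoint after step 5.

2.34375

midpoint 2.5: g = 3.125 > 0 → [2, 2.5]
midpoint 2.25: g = -1.890625 < 0 → [2.25, 2.5]
midpoint 2.375: g = 0.361328 > 0 → [2.25, 2.375]
midpoint 2.3125: g = -0.8264 < 0 → [2.3125, 2.375]
midpoint 2.34375: g = -0.2483 < 0 → [2.34375, 2.375]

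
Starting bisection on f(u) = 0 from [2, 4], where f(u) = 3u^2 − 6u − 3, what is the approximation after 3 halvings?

2.25

u = 3 gives f = 6, positive; keep [2, 3]
u = 2.5 gives f = 0.75, positive; keep [2, 2.5]
u = 2.25 gives f = -1.3125, negative; keep [2.25, 2.5]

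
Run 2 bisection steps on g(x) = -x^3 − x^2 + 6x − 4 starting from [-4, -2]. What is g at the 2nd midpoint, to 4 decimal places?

5.6250

midpoint -3: g = -4 < 0 → [-4, -3]
midpoint -3.5: g = 5.625 > 0 → [-3.5, -3]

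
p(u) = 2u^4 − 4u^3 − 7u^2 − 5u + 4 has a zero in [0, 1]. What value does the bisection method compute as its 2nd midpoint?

0.25

midpoint 0.5: p = -0.625 < 0 → [0, 0.5]
midpoint 0.25: p = 2.257812 > 0 → [0.25, 0.5]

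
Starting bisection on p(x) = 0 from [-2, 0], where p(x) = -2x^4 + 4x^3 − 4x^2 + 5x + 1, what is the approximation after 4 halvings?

midpoint -1: p = -14 < 0 → [-1, 0]
midpoint -0.5: p = -3.125 < 0 → [-0.5, 0]
midpoint -0.25: p = -0.570312 < 0 → [-0.25, 0]
midpoint -0.125: p = 0.3042 > 0 → [-0.25, -0.125]

-0.125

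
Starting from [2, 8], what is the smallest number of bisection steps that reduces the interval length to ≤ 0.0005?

Width after n steps is 6/2^n. Need 2^n ≥ 6/0.0005 = 12000.
2^13 = 8192 < 12000 ≤ 2^14 = 16384, so n = 14.

14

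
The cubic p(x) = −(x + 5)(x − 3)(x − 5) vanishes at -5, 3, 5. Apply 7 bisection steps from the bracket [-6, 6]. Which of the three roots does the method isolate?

p(0) = -75 < 0, so the root lies in [-6, 0]
p(-3) = -96 < 0, so the root lies in [-6, -3]
p(-4.5) = -35.625 < 0, so the root lies in [-6, -4.5]
p(-5.25) = 21.1406 > 0, so the root lies in [-5.25, -4.5]
p(-4.875) = -9.7207 < 0, so the root lies in [-5.25, -4.875]
p(-5.0625) = 5.0706 > 0, so the root lies in [-5.0625, -4.875]
p(-4.96875) = -2.4825 < 0, so the root lies in [-5.0625, -4.96875]

-5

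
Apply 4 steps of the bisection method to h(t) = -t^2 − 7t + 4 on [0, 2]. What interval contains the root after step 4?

t = 1 gives h = -4, negative; keep [0, 1]
t = 0.5 gives h = 0.25, positive; keep [0.5, 1]
t = 0.75 gives h = -1.8125, negative; keep [0.5, 0.75]
t = 0.625 gives h = -0.7656, negative; keep [0.5, 0.625]

[0.5, 0.625]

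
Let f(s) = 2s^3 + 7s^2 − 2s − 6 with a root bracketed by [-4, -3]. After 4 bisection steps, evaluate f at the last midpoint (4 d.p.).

-0.4614

midpoint -3.5: f = 1 > 0 → [-4, -3.5]
midpoint -3.75: f = -5.53125 < 0 → [-3.75, -3.5]
midpoint -3.625: f = -2.035156 < 0 → [-3.625, -3.5]
midpoint -3.5625: f = -0.4614 < 0 → [-3.5625, -3.5]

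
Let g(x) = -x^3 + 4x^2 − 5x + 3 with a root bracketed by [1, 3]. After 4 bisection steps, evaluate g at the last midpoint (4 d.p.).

g(2) = 1 > 0, so the root lies in [2, 3]
g(2.5) = -0.125 < 0, so the root lies in [2, 2.5]
g(2.25) = 0.609375 > 0, so the root lies in [2.25, 2.5]
g(2.375) = 0.291 > 0, so the root lies in [2.375, 2.5]

0.2910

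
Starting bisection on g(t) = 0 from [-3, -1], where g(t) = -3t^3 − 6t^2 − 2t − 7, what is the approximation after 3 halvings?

-2.25

t = -2 gives g = -3, negative; keep [-3, -2]
t = -2.5 gives g = 7.375, positive; keep [-2.5, -2]
t = -2.25 gives g = 1.296875, positive; keep [-2.25, -2]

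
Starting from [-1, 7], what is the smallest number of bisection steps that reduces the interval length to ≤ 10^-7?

27

Width after n steps is 8/2^n. Need 2^n ≥ 8/10^-7 = 80000000.
2^26 = 67108864 < 80000000 ≤ 2^27 = 134217728, so n = 27.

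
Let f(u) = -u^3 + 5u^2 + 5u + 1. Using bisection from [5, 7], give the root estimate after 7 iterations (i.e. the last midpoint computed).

5.890625

midpoint 6: f = -5 < 0 → [5, 6]
midpoint 5.5: f = 13.375 > 0 → [5.5, 6]
midpoint 5.75: f = 4.953125 > 0 → [5.75, 6]
midpoint 5.875: f = 0.1738 > 0 → [5.875, 6]
midpoint 5.9375: f = -2.363 < 0 → [5.875, 5.9375]
midpoint 5.90625: f = -1.0822 < 0 → [5.875, 5.90625]
midpoint 5.890625: f = -0.4511 < 0 → [5.875, 5.890625]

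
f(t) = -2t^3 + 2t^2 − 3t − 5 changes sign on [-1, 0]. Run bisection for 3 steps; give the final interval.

[-0.875, -0.75]

m = -0.5, f(m) = -2.75 (−); new bracket [-1, -0.5]
m = -0.75, f(m) = -0.78125 (−); new bracket [-1, -0.75]
m = -0.875, f(m) = 0.496094 (+); new bracket [-0.875, -0.75]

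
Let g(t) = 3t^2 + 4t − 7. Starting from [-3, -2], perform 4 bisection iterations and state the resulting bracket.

[-2.375, -2.3125]

m = -2.5, g(m) = 1.75 (+); new bracket [-2.5, -2]
m = -2.25, g(m) = -0.8125 (−); new bracket [-2.5, -2.25]
m = -2.375, g(m) = 0.421875 (+); new bracket [-2.375, -2.25]
m = -2.3125, g(m) = -0.207 (−); new bracket [-2.375, -2.3125]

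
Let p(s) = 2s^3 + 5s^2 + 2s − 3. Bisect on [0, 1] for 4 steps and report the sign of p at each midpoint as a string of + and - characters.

-+++

s = 0.5 gives p = -0.5, negative; keep [0.5, 1]
s = 0.75 gives p = 2.15625, positive; keep [0.5, 0.75]
s = 0.625 gives p = 0.691406, positive; keep [0.5, 0.625]
s = 0.5625 gives p = 0.063, positive; keep [0.5, 0.5625]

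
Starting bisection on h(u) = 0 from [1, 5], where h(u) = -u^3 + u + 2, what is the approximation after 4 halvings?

h(3) = -22 < 0, so the root lies in [1, 3]
h(2) = -4 < 0, so the root lies in [1, 2]
h(1.5) = 0.125 > 0, so the root lies in [1.5, 2]
h(1.75) = -1.6094 < 0, so the root lies in [1.5, 1.75]

1.75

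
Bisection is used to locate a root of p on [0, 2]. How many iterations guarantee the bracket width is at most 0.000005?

Width after n steps is 2/2^n. Need 2^n ≥ 2/0.000005 = 400000.
2^18 = 262144 < 400000 ≤ 2^19 = 524288, so n = 19.

19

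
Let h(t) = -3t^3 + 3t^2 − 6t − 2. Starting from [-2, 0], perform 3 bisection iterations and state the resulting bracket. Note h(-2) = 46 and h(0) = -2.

h(-1) = 10 > 0, so the root lies in [-1, 0]
h(-0.5) = 2.125 > 0, so the root lies in [-0.5, 0]
h(-0.25) = -0.265625 < 0, so the root lies in [-0.5, -0.25]

[-0.5, -0.25]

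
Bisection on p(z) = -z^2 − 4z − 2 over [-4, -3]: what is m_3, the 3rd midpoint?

midpoint -3.5: p = -0.25 < 0 → [-3.5, -3]
midpoint -3.25: p = 0.4375 > 0 → [-3.5, -3.25]
midpoint -3.375: p = 0.109375 > 0 → [-3.5, -3.375]

-3.375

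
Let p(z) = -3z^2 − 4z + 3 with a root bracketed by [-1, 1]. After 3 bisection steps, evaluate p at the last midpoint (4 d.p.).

-1.6875

p(0) = 3 > 0, so the root lies in [0, 1]
p(0.5) = 0.25 > 0, so the root lies in [0.5, 1]
p(0.75) = -1.6875 < 0, so the root lies in [0.5, 0.75]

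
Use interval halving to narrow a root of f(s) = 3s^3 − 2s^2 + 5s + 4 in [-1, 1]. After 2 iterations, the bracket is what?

[-1, -0.5]

m = 0, f(m) = 4 (+); new bracket [-1, 0]
m = -0.5, f(m) = 0.625 (+); new bracket [-1, -0.5]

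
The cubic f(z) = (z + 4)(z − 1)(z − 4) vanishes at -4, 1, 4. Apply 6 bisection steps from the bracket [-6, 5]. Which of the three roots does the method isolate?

-4

midpoint -0.5: f = 23.625 > 0 → [-6, -0.5]
midpoint -3.25: f = 23.109375 > 0 → [-6, -3.25]
midpoint -4.625: f = -30.322266 < 0 → [-4.625, -3.25]
midpoint -3.9375: f = 2.4495 > 0 → [-4.625, -3.9375]
midpoint -4.28125: f = -12.3006 < 0 → [-4.28125, -3.9375]
midpoint -4.109375: f = -4.5318 < 0 → [-4.109375, -3.9375]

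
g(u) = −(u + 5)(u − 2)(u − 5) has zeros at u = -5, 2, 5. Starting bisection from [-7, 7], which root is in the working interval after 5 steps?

m = 0, g(m) = -50 (−); new bracket [-7, 0]
m = -3.5, g(m) = -70.125 (−); new bracket [-7, -3.5]
m = -5.25, g(m) = 18.578125 (+); new bracket [-5.25, -3.5]
m = -4.375, g(m) = -37.3535 (−); new bracket [-5.25, -4.375]
m = -4.8125, g(m) = -12.5339 (−); new bracket [-5.25, -4.8125]

-5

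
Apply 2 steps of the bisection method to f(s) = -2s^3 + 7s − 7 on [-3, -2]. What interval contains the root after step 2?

[-2.25, -2]

midpoint -2.5: f = 6.75 > 0 → [-2.5, -2]
midpoint -2.25: f = 0.03125 > 0 → [-2.25, -2]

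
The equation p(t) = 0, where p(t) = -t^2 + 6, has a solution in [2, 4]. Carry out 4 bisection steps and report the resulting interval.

[2.375, 2.5]

midpoint 3: p = -3 < 0 → [2, 3]
midpoint 2.5: p = -0.25 < 0 → [2, 2.5]
midpoint 2.25: p = 0.9375 > 0 → [2.25, 2.5]
midpoint 2.375: p = 0.3594 > 0 → [2.375, 2.5]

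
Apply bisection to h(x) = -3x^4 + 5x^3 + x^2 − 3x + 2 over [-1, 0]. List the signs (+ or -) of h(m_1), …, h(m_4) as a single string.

+++-

midpoint -0.5: h = 2.9375 > 0 → [-1, -0.5]
midpoint -0.75: h = 1.753906 > 0 → [-1, -0.75]
midpoint -0.875: h = 0.282471 > 0 → [-1, -0.875]
midpoint -0.9375: h = -0.7459 < 0 → [-0.9375, -0.875]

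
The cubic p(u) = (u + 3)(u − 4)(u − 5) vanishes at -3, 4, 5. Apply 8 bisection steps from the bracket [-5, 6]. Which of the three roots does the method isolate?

midpoint 0.5: p = 55.125 > 0 → [-5, 0.5]
midpoint -2.25: p = 33.984375 > 0 → [-5, -2.25]
midpoint -3.625: p = -41.103516 < 0 → [-3.625, -2.25]
midpoint -2.9375: p = 3.4417 > 0 → [-3.625, -2.9375]
midpoint -3.28125: p = -16.9588 < 0 → [-3.28125, -2.9375]
midpoint -3.109375: p = -6.3058 < 0 → [-3.109375, -2.9375]
midpoint -3.0234375: p = -1.3208 < 0 → [-3.0234375, -2.9375]
midpoint -2.98046875: p = 1.088 > 0 → [-3.0234375, -2.98046875]

-3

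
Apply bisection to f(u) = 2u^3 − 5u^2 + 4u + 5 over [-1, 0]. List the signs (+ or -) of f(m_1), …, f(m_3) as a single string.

+-+

midpoint -0.5: f = 1.5 > 0 → [-1, -0.5]
midpoint -0.75: f = -1.65625 < 0 → [-0.75, -0.5]
midpoint -0.625: f = 0.058594 > 0 → [-0.75, -0.625]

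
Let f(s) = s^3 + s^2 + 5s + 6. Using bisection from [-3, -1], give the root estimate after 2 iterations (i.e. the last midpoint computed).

s = -2 gives f = -8, negative; keep [-2, -1]
s = -1.5 gives f = -2.625, negative; keep [-1.5, -1]

-1.5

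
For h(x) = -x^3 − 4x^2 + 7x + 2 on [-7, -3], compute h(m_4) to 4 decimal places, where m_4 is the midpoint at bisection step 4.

-0.2969

m = -5, h(m) = -8 (−); new bracket [-7, -5]
m = -6, h(m) = 32 (+); new bracket [-6, -5]
m = -5.5, h(m) = 8.875 (+); new bracket [-5.5, -5]
m = -5.25, h(m) = -0.2969 (−); new bracket [-5.5, -5.25]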